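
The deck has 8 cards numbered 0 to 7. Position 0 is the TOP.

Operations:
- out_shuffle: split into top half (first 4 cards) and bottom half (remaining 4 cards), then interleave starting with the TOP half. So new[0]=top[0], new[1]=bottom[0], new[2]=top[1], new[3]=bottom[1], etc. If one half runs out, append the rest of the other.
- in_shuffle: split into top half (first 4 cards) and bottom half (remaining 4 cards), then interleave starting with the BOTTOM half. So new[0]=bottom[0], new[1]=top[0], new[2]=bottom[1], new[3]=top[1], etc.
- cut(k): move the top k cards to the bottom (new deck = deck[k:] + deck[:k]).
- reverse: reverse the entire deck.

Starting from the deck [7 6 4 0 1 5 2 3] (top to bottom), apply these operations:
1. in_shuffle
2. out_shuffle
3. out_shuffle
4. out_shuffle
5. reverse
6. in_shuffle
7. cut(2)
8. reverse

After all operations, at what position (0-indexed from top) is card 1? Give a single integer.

After op 1 (in_shuffle): [1 7 5 6 2 4 3 0]
After op 2 (out_shuffle): [1 2 7 4 5 3 6 0]
After op 3 (out_shuffle): [1 5 2 3 7 6 4 0]
After op 4 (out_shuffle): [1 7 5 6 2 4 3 0]
After op 5 (reverse): [0 3 4 2 6 5 7 1]
After op 6 (in_shuffle): [6 0 5 3 7 4 1 2]
After op 7 (cut(2)): [5 3 7 4 1 2 6 0]
After op 8 (reverse): [0 6 2 1 4 7 3 5]
Card 1 is at position 3.

Answer: 3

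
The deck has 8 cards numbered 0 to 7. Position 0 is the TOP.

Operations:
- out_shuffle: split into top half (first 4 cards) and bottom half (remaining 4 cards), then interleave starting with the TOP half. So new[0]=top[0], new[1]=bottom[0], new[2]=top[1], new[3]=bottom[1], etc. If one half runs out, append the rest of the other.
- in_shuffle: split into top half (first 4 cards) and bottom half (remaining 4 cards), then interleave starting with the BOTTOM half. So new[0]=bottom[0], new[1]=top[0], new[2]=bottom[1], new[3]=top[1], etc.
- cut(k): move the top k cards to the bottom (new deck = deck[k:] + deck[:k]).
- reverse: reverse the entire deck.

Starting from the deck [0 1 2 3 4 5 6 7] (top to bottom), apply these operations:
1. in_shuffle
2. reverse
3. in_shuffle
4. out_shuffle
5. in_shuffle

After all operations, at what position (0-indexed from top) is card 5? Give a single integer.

Answer: 0

Derivation:
After op 1 (in_shuffle): [4 0 5 1 6 2 7 3]
After op 2 (reverse): [3 7 2 6 1 5 0 4]
After op 3 (in_shuffle): [1 3 5 7 0 2 4 6]
After op 4 (out_shuffle): [1 0 3 2 5 4 7 6]
After op 5 (in_shuffle): [5 1 4 0 7 3 6 2]
Card 5 is at position 0.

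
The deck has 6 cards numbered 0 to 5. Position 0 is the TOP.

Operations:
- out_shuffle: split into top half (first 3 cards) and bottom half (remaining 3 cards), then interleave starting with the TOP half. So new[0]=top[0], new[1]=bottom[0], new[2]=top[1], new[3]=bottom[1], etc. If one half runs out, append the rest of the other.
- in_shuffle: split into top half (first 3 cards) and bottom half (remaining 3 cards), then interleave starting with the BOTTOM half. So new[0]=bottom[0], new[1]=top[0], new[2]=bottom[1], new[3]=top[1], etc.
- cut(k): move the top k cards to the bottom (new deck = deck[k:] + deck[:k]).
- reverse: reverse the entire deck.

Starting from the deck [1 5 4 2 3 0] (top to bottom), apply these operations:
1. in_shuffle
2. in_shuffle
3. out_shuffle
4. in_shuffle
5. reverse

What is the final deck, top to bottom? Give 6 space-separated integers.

After op 1 (in_shuffle): [2 1 3 5 0 4]
After op 2 (in_shuffle): [5 2 0 1 4 3]
After op 3 (out_shuffle): [5 1 2 4 0 3]
After op 4 (in_shuffle): [4 5 0 1 3 2]
After op 5 (reverse): [2 3 1 0 5 4]

Answer: 2 3 1 0 5 4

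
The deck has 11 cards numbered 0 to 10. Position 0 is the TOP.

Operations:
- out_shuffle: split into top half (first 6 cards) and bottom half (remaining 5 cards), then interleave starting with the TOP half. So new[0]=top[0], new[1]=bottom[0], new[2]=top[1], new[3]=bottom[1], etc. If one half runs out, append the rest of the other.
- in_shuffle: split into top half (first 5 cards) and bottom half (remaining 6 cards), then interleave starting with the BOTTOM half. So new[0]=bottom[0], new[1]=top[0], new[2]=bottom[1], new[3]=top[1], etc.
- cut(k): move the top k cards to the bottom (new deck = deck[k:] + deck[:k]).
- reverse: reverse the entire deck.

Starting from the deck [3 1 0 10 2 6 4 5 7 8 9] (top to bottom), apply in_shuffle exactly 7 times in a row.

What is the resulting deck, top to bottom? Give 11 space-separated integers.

After op 1 (in_shuffle): [6 3 4 1 5 0 7 10 8 2 9]
After op 2 (in_shuffle): [0 6 7 3 10 4 8 1 2 5 9]
After op 3 (in_shuffle): [4 0 8 6 1 7 2 3 5 10 9]
After op 4 (in_shuffle): [7 4 2 0 3 8 5 6 10 1 9]
After op 5 (in_shuffle): [8 7 5 4 6 2 10 0 1 3 9]
After op 6 (in_shuffle): [2 8 10 7 0 5 1 4 3 6 9]
After op 7 (in_shuffle): [5 2 1 8 4 10 3 7 6 0 9]

Answer: 5 2 1 8 4 10 3 7 6 0 9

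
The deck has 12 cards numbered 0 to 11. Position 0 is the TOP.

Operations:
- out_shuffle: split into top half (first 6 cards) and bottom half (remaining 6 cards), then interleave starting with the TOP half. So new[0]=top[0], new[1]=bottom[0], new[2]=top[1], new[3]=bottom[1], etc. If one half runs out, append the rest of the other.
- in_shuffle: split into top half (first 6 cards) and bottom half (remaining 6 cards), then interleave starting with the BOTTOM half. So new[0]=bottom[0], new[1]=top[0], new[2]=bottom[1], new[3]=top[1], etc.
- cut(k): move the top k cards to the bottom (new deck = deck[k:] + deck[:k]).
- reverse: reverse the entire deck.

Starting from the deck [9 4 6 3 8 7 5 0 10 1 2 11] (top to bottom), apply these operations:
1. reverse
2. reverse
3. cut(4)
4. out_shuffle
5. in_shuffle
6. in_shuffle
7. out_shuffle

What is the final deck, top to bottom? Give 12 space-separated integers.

Answer: 6 5 0 2 11 3 8 10 1 9 4 7

Derivation:
After op 1 (reverse): [11 2 1 10 0 5 7 8 3 6 4 9]
After op 2 (reverse): [9 4 6 3 8 7 5 0 10 1 2 11]
After op 3 (cut(4)): [8 7 5 0 10 1 2 11 9 4 6 3]
After op 4 (out_shuffle): [8 2 7 11 5 9 0 4 10 6 1 3]
After op 5 (in_shuffle): [0 8 4 2 10 7 6 11 1 5 3 9]
After op 6 (in_shuffle): [6 0 11 8 1 4 5 2 3 10 9 7]
After op 7 (out_shuffle): [6 5 0 2 11 3 8 10 1 9 4 7]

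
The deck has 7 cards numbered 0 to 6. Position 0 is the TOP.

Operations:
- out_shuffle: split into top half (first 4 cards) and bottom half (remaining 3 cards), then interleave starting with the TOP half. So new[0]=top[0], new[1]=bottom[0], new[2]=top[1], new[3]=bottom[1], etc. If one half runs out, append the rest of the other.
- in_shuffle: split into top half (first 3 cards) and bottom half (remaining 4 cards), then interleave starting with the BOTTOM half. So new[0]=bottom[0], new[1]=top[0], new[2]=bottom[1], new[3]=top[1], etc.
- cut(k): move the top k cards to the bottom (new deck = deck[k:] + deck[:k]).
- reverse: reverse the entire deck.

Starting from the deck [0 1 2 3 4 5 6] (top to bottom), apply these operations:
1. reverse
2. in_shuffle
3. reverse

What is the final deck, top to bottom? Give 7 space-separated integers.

Answer: 0 4 1 5 2 6 3

Derivation:
After op 1 (reverse): [6 5 4 3 2 1 0]
After op 2 (in_shuffle): [3 6 2 5 1 4 0]
After op 3 (reverse): [0 4 1 5 2 6 3]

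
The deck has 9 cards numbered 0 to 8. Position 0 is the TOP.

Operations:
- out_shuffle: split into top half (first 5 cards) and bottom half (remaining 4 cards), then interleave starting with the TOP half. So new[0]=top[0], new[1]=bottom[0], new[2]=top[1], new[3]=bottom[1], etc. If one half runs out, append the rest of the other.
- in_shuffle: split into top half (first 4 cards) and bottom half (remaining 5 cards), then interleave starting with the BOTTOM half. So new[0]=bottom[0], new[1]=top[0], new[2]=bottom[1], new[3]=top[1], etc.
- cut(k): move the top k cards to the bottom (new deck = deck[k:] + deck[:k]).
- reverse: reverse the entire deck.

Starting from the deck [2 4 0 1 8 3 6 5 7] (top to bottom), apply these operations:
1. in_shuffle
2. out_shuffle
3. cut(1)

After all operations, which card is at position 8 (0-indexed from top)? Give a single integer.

After op 1 (in_shuffle): [8 2 3 4 6 0 5 1 7]
After op 2 (out_shuffle): [8 0 2 5 3 1 4 7 6]
After op 3 (cut(1)): [0 2 5 3 1 4 7 6 8]
Position 8: card 8.

Answer: 8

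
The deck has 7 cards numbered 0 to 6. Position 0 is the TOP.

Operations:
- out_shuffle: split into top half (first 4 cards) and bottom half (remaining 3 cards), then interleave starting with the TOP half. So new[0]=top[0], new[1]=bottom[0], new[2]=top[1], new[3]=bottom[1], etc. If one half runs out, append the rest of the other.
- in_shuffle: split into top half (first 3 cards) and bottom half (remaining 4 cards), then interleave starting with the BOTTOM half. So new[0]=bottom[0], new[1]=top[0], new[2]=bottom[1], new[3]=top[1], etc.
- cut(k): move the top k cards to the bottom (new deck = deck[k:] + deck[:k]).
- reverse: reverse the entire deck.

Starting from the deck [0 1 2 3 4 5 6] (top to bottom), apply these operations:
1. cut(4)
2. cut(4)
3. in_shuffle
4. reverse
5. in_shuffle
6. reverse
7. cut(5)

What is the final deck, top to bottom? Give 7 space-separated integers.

After op 1 (cut(4)): [4 5 6 0 1 2 3]
After op 2 (cut(4)): [1 2 3 4 5 6 0]
After op 3 (in_shuffle): [4 1 5 2 6 3 0]
After op 4 (reverse): [0 3 6 2 5 1 4]
After op 5 (in_shuffle): [2 0 5 3 1 6 4]
After op 6 (reverse): [4 6 1 3 5 0 2]
After op 7 (cut(5)): [0 2 4 6 1 3 5]

Answer: 0 2 4 6 1 3 5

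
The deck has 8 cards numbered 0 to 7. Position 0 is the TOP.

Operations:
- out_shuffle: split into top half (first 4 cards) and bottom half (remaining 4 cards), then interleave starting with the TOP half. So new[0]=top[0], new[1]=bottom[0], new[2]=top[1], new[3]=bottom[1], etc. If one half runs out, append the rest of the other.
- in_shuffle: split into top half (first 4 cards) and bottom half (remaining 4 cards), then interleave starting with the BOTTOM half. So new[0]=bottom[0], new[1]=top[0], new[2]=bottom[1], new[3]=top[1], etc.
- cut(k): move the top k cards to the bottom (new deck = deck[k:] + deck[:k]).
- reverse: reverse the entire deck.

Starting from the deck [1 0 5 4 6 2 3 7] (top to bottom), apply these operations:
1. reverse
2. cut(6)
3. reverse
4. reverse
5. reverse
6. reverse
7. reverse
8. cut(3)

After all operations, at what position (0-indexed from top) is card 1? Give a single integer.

After op 1 (reverse): [7 3 2 6 4 5 0 1]
After op 2 (cut(6)): [0 1 7 3 2 6 4 5]
After op 3 (reverse): [5 4 6 2 3 7 1 0]
After op 4 (reverse): [0 1 7 3 2 6 4 5]
After op 5 (reverse): [5 4 6 2 3 7 1 0]
After op 6 (reverse): [0 1 7 3 2 6 4 5]
After op 7 (reverse): [5 4 6 2 3 7 1 0]
After op 8 (cut(3)): [2 3 7 1 0 5 4 6]
Card 1 is at position 3.

Answer: 3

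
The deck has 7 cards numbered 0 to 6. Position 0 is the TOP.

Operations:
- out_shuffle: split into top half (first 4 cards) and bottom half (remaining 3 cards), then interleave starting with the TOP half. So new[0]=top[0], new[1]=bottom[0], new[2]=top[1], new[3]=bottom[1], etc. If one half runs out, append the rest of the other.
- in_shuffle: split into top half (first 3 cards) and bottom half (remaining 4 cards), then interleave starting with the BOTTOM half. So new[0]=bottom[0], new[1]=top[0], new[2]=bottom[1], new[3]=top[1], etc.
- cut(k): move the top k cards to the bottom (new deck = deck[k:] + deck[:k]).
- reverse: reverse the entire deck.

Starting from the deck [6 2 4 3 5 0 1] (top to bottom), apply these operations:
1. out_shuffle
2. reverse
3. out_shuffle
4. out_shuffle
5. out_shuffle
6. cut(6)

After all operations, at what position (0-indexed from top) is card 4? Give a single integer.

Answer: 3

Derivation:
After op 1 (out_shuffle): [6 5 2 0 4 1 3]
After op 2 (reverse): [3 1 4 0 2 5 6]
After op 3 (out_shuffle): [3 2 1 5 4 6 0]
After op 4 (out_shuffle): [3 4 2 6 1 0 5]
After op 5 (out_shuffle): [3 1 4 0 2 5 6]
After op 6 (cut(6)): [6 3 1 4 0 2 5]
Card 4 is at position 3.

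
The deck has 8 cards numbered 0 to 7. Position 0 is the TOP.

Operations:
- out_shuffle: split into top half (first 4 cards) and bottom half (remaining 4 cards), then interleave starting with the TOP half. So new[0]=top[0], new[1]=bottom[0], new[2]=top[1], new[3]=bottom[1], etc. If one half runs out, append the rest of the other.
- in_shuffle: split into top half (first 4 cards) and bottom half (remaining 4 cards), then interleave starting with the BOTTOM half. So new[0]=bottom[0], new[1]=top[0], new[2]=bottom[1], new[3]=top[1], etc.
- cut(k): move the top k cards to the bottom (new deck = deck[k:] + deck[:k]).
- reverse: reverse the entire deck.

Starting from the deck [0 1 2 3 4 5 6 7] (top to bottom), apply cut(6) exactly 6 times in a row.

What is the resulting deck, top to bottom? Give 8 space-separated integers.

After op 1 (cut(6)): [6 7 0 1 2 3 4 5]
After op 2 (cut(6)): [4 5 6 7 0 1 2 3]
After op 3 (cut(6)): [2 3 4 5 6 7 0 1]
After op 4 (cut(6)): [0 1 2 3 4 5 6 7]
After op 5 (cut(6)): [6 7 0 1 2 3 4 5]
After op 6 (cut(6)): [4 5 6 7 0 1 2 3]

Answer: 4 5 6 7 0 1 2 3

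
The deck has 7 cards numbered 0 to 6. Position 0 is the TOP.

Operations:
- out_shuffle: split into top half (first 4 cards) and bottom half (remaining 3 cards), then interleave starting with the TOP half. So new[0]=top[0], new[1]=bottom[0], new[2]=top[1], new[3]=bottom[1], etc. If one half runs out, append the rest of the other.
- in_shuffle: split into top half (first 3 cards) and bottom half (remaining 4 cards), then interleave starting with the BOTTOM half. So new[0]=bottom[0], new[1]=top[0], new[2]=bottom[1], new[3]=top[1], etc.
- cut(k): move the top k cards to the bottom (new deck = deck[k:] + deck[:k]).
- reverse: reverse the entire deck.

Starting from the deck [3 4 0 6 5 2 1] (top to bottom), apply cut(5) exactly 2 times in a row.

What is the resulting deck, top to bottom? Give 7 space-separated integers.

After op 1 (cut(5)): [2 1 3 4 0 6 5]
After op 2 (cut(5)): [6 5 2 1 3 4 0]

Answer: 6 5 2 1 3 4 0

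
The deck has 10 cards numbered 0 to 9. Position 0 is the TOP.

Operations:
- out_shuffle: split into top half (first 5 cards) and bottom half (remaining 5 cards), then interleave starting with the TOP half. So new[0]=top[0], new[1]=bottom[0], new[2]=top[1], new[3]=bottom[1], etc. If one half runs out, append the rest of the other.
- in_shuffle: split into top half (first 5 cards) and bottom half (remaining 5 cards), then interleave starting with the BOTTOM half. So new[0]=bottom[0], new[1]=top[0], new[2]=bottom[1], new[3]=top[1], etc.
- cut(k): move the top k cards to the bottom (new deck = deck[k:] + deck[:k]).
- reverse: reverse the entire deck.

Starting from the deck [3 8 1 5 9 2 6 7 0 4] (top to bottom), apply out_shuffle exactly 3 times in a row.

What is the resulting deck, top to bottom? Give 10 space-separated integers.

Answer: 3 0 7 6 2 9 5 1 8 4

Derivation:
After op 1 (out_shuffle): [3 2 8 6 1 7 5 0 9 4]
After op 2 (out_shuffle): [3 7 2 5 8 0 6 9 1 4]
After op 3 (out_shuffle): [3 0 7 6 2 9 5 1 8 4]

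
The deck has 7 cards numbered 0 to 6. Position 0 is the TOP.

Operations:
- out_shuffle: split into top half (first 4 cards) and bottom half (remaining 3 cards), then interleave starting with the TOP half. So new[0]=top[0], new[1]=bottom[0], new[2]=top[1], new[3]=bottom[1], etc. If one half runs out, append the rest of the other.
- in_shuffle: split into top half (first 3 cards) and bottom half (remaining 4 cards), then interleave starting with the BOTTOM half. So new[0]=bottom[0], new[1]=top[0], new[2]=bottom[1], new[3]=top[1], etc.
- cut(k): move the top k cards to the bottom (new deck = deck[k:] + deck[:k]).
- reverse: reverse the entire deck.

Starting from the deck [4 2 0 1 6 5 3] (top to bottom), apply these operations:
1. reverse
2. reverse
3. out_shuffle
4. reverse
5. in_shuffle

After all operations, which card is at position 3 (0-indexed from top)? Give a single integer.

Answer: 3

Derivation:
After op 1 (reverse): [3 5 6 1 0 2 4]
After op 2 (reverse): [4 2 0 1 6 5 3]
After op 3 (out_shuffle): [4 6 2 5 0 3 1]
After op 4 (reverse): [1 3 0 5 2 6 4]
After op 5 (in_shuffle): [5 1 2 3 6 0 4]
Position 3: card 3.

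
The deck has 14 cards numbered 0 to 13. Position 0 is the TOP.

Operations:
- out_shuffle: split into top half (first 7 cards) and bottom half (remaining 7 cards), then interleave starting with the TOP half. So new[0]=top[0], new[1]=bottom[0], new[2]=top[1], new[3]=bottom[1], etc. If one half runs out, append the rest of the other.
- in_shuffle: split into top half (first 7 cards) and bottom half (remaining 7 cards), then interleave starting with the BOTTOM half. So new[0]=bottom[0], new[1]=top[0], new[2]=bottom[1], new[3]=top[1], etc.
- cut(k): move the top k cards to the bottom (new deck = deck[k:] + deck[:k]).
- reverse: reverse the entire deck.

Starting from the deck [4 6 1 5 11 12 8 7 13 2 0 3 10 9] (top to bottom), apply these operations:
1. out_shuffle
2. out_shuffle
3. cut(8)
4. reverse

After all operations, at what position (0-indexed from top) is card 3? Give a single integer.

Answer: 2

Derivation:
After op 1 (out_shuffle): [4 7 6 13 1 2 5 0 11 3 12 10 8 9]
After op 2 (out_shuffle): [4 0 7 11 6 3 13 12 1 10 2 8 5 9]
After op 3 (cut(8)): [1 10 2 8 5 9 4 0 7 11 6 3 13 12]
After op 4 (reverse): [12 13 3 6 11 7 0 4 9 5 8 2 10 1]
Card 3 is at position 2.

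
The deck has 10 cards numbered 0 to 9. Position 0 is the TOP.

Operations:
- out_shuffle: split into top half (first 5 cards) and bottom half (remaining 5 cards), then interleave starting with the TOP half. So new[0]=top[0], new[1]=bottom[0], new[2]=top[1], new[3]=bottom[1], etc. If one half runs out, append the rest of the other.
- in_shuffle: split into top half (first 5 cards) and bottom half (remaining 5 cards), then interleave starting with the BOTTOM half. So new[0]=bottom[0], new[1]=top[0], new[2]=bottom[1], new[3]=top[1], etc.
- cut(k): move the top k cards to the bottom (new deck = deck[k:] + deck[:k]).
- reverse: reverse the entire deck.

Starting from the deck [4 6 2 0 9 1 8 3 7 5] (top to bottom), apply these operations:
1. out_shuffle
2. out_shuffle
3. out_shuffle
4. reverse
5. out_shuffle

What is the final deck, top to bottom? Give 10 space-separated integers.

After op 1 (out_shuffle): [4 1 6 8 2 3 0 7 9 5]
After op 2 (out_shuffle): [4 3 1 0 6 7 8 9 2 5]
After op 3 (out_shuffle): [4 7 3 8 1 9 0 2 6 5]
After op 4 (reverse): [5 6 2 0 9 1 8 3 7 4]
After op 5 (out_shuffle): [5 1 6 8 2 3 0 7 9 4]

Answer: 5 1 6 8 2 3 0 7 9 4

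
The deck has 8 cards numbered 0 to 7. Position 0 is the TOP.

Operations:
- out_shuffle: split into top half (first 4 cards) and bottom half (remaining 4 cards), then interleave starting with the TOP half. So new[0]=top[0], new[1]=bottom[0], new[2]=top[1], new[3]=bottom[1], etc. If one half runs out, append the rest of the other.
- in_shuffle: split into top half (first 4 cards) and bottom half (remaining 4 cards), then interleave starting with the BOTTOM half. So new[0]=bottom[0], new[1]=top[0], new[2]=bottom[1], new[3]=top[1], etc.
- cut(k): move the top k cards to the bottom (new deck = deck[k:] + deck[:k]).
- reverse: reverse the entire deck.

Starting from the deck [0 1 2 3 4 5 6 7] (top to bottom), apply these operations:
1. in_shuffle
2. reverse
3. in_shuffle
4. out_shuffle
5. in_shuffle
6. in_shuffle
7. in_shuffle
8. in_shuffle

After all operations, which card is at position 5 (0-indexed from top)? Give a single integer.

After op 1 (in_shuffle): [4 0 5 1 6 2 7 3]
After op 2 (reverse): [3 7 2 6 1 5 0 4]
After op 3 (in_shuffle): [1 3 5 7 0 2 4 6]
After op 4 (out_shuffle): [1 0 3 2 5 4 7 6]
After op 5 (in_shuffle): [5 1 4 0 7 3 6 2]
After op 6 (in_shuffle): [7 5 3 1 6 4 2 0]
After op 7 (in_shuffle): [6 7 4 5 2 3 0 1]
After op 8 (in_shuffle): [2 6 3 7 0 4 1 5]
Position 5: card 4.

Answer: 4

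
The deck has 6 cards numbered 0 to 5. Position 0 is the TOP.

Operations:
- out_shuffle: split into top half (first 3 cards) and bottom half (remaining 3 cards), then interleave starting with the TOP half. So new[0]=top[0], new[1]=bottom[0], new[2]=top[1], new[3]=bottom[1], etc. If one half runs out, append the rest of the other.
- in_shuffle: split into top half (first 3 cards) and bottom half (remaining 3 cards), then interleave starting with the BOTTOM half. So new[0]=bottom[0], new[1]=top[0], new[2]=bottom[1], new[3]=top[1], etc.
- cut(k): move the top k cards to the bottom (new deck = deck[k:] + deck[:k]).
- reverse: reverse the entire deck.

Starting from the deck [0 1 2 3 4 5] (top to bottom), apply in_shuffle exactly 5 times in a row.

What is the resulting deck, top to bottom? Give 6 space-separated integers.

After op 1 (in_shuffle): [3 0 4 1 5 2]
After op 2 (in_shuffle): [1 3 5 0 2 4]
After op 3 (in_shuffle): [0 1 2 3 4 5]
After op 4 (in_shuffle): [3 0 4 1 5 2]
After op 5 (in_shuffle): [1 3 5 0 2 4]

Answer: 1 3 5 0 2 4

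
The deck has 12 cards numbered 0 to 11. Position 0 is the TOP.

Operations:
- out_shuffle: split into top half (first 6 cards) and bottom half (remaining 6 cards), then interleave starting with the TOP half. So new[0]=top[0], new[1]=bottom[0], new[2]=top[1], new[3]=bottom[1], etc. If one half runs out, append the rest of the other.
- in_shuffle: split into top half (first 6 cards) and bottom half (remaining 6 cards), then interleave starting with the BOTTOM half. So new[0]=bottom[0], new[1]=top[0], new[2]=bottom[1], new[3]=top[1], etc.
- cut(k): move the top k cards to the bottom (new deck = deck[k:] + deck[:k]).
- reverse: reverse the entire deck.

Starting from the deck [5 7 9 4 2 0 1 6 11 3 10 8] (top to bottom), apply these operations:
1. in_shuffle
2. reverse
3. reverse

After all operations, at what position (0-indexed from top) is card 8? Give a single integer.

Answer: 10

Derivation:
After op 1 (in_shuffle): [1 5 6 7 11 9 3 4 10 2 8 0]
After op 2 (reverse): [0 8 2 10 4 3 9 11 7 6 5 1]
After op 3 (reverse): [1 5 6 7 11 9 3 4 10 2 8 0]
Card 8 is at position 10.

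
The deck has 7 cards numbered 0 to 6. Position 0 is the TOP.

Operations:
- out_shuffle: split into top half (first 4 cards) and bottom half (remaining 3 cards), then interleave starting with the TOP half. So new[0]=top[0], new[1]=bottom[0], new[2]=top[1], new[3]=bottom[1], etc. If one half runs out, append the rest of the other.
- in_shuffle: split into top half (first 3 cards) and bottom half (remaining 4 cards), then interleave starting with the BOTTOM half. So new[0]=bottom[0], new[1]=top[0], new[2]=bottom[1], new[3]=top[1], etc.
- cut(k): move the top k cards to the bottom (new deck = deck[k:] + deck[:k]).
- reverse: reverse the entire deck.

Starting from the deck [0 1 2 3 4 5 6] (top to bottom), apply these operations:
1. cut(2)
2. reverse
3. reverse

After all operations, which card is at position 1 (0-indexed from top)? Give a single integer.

After op 1 (cut(2)): [2 3 4 5 6 0 1]
After op 2 (reverse): [1 0 6 5 4 3 2]
After op 3 (reverse): [2 3 4 5 6 0 1]
Position 1: card 3.

Answer: 3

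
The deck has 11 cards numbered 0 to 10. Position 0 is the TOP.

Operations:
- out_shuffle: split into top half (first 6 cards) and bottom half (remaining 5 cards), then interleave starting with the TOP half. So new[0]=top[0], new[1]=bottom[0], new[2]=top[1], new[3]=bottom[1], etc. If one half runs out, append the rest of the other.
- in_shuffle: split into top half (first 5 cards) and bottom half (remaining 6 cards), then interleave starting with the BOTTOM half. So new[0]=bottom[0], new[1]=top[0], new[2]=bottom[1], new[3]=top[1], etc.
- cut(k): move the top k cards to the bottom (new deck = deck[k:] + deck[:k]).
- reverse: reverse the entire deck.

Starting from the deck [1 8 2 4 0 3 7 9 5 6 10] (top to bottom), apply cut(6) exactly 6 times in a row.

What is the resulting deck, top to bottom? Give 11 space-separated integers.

Answer: 4 0 3 7 9 5 6 10 1 8 2

Derivation:
After op 1 (cut(6)): [7 9 5 6 10 1 8 2 4 0 3]
After op 2 (cut(6)): [8 2 4 0 3 7 9 5 6 10 1]
After op 3 (cut(6)): [9 5 6 10 1 8 2 4 0 3 7]
After op 4 (cut(6)): [2 4 0 3 7 9 5 6 10 1 8]
After op 5 (cut(6)): [5 6 10 1 8 2 4 0 3 7 9]
After op 6 (cut(6)): [4 0 3 7 9 5 6 10 1 8 2]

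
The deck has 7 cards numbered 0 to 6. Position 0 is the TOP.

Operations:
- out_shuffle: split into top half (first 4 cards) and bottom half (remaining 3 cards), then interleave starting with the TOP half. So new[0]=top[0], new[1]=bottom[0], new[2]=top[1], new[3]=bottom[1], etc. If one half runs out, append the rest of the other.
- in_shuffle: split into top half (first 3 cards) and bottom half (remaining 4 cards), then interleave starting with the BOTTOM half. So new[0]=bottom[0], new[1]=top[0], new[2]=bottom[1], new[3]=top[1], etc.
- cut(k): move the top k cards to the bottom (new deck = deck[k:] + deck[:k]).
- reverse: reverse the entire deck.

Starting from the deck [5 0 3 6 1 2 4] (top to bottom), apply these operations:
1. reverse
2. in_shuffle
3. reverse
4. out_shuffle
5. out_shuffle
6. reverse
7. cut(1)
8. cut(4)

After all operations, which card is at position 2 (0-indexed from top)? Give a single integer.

After op 1 (reverse): [4 2 1 6 3 0 5]
After op 2 (in_shuffle): [6 4 3 2 0 1 5]
After op 3 (reverse): [5 1 0 2 3 4 6]
After op 4 (out_shuffle): [5 3 1 4 0 6 2]
After op 5 (out_shuffle): [5 0 3 6 1 2 4]
After op 6 (reverse): [4 2 1 6 3 0 5]
After op 7 (cut(1)): [2 1 6 3 0 5 4]
After op 8 (cut(4)): [0 5 4 2 1 6 3]
Position 2: card 4.

Answer: 4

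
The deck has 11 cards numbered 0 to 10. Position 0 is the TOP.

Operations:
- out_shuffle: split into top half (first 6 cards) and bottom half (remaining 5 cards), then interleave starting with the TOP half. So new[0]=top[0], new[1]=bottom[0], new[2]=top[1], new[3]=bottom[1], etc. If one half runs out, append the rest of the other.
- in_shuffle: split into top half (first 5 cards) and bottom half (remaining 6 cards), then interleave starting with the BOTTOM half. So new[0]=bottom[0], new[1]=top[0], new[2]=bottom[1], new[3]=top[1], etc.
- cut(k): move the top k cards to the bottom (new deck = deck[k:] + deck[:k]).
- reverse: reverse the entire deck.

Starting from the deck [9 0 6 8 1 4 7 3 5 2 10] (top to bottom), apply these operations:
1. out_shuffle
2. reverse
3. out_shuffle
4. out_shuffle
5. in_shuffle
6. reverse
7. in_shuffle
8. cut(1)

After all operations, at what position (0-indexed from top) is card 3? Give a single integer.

After op 1 (out_shuffle): [9 7 0 3 6 5 8 2 1 10 4]
After op 2 (reverse): [4 10 1 2 8 5 6 3 0 7 9]
After op 3 (out_shuffle): [4 6 10 3 1 0 2 7 8 9 5]
After op 4 (out_shuffle): [4 2 6 7 10 8 3 9 1 5 0]
After op 5 (in_shuffle): [8 4 3 2 9 6 1 7 5 10 0]
After op 6 (reverse): [0 10 5 7 1 6 9 2 3 4 8]
After op 7 (in_shuffle): [6 0 9 10 2 5 3 7 4 1 8]
After op 8 (cut(1)): [0 9 10 2 5 3 7 4 1 8 6]
Card 3 is at position 5.

Answer: 5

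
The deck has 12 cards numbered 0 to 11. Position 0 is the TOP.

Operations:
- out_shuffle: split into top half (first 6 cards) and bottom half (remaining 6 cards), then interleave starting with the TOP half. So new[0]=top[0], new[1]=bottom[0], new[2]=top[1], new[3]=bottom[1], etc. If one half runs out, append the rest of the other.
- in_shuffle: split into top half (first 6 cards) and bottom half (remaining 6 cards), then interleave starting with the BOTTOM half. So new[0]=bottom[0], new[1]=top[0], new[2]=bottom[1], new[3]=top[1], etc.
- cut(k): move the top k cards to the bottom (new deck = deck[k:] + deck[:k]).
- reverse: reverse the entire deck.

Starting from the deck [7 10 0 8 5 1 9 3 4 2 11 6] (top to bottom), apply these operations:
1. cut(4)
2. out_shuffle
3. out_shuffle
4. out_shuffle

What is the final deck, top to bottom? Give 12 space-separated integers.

After op 1 (cut(4)): [5 1 9 3 4 2 11 6 7 10 0 8]
After op 2 (out_shuffle): [5 11 1 6 9 7 3 10 4 0 2 8]
After op 3 (out_shuffle): [5 3 11 10 1 4 6 0 9 2 7 8]
After op 4 (out_shuffle): [5 6 3 0 11 9 10 2 1 7 4 8]

Answer: 5 6 3 0 11 9 10 2 1 7 4 8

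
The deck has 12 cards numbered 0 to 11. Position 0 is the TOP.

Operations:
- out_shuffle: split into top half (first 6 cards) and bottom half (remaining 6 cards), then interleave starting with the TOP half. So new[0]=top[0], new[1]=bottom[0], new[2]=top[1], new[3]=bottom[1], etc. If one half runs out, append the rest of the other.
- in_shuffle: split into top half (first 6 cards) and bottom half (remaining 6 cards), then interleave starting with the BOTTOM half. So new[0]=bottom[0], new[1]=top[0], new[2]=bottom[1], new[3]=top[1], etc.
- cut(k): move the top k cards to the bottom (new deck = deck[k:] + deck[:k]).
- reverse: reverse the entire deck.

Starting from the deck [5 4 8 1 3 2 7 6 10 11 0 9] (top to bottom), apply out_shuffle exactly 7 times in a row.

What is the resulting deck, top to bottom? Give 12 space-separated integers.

Answer: 5 10 2 8 0 6 3 4 11 7 1 9

Derivation:
After op 1 (out_shuffle): [5 7 4 6 8 10 1 11 3 0 2 9]
After op 2 (out_shuffle): [5 1 7 11 4 3 6 0 8 2 10 9]
After op 3 (out_shuffle): [5 6 1 0 7 8 11 2 4 10 3 9]
After op 4 (out_shuffle): [5 11 6 2 1 4 0 10 7 3 8 9]
After op 5 (out_shuffle): [5 0 11 10 6 7 2 3 1 8 4 9]
After op 6 (out_shuffle): [5 2 0 3 11 1 10 8 6 4 7 9]
After op 7 (out_shuffle): [5 10 2 8 0 6 3 4 11 7 1 9]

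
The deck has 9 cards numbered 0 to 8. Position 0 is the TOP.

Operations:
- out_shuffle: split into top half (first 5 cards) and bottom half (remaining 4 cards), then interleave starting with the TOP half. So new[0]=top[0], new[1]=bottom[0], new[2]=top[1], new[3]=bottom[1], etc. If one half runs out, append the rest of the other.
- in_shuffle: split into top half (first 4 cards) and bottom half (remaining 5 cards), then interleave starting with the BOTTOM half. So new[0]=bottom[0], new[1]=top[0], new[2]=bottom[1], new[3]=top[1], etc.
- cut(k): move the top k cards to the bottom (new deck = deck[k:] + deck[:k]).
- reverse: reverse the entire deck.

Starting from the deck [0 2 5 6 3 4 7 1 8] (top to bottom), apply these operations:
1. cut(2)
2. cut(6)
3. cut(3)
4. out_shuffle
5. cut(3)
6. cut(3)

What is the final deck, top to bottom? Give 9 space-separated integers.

Answer: 4 2 7 5 1 6 8 3 0

Derivation:
After op 1 (cut(2)): [5 6 3 4 7 1 8 0 2]
After op 2 (cut(6)): [8 0 2 5 6 3 4 7 1]
After op 3 (cut(3)): [5 6 3 4 7 1 8 0 2]
After op 4 (out_shuffle): [5 1 6 8 3 0 4 2 7]
After op 5 (cut(3)): [8 3 0 4 2 7 5 1 6]
After op 6 (cut(3)): [4 2 7 5 1 6 8 3 0]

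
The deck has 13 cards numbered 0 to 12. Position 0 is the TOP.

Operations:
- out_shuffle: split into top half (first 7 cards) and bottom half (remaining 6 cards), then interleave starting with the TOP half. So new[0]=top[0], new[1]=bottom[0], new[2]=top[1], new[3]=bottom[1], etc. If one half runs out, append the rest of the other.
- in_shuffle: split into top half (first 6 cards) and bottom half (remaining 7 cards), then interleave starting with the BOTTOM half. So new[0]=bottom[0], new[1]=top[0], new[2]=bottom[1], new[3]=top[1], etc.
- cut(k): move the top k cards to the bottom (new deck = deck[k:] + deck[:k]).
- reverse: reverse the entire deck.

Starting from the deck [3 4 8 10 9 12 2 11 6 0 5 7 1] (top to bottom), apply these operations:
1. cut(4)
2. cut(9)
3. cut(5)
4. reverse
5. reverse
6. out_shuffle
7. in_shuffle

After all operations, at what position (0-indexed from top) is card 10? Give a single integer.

Answer: 6

Derivation:
After op 1 (cut(4)): [9 12 2 11 6 0 5 7 1 3 4 8 10]
After op 2 (cut(9)): [3 4 8 10 9 12 2 11 6 0 5 7 1]
After op 3 (cut(5)): [12 2 11 6 0 5 7 1 3 4 8 10 9]
After op 4 (reverse): [9 10 8 4 3 1 7 5 0 6 11 2 12]
After op 5 (reverse): [12 2 11 6 0 5 7 1 3 4 8 10 9]
After op 6 (out_shuffle): [12 1 2 3 11 4 6 8 0 10 5 9 7]
After op 7 (in_shuffle): [6 12 8 1 0 2 10 3 5 11 9 4 7]
Card 10 is at position 6.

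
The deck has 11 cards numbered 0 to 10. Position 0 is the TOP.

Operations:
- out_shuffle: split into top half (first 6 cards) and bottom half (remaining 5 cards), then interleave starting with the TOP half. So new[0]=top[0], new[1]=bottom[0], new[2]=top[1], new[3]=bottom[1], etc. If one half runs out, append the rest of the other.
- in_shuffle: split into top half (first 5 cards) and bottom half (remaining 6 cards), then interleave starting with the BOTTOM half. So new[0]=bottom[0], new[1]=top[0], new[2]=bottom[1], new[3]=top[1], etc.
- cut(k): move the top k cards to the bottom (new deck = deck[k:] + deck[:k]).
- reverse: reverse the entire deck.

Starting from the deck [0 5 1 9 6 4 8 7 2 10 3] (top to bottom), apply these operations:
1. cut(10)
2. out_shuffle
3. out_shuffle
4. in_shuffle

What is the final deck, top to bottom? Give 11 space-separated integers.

After op 1 (cut(10)): [3 0 5 1 9 6 4 8 7 2 10]
After op 2 (out_shuffle): [3 4 0 8 5 7 1 2 9 10 6]
After op 3 (out_shuffle): [3 1 4 2 0 9 8 10 5 6 7]
After op 4 (in_shuffle): [9 3 8 1 10 4 5 2 6 0 7]

Answer: 9 3 8 1 10 4 5 2 6 0 7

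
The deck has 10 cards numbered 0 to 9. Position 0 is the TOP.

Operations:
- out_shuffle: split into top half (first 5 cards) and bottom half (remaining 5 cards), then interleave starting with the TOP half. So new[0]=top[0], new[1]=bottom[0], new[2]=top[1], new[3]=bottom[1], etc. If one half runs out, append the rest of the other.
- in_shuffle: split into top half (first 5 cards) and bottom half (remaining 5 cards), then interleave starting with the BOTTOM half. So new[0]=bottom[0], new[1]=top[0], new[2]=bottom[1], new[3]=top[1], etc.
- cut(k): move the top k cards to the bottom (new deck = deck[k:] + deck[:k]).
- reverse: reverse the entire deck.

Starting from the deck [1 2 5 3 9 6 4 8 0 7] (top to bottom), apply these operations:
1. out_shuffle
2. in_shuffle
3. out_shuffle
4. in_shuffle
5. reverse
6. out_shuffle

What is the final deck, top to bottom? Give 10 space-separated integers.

After op 1 (out_shuffle): [1 6 2 4 5 8 3 0 9 7]
After op 2 (in_shuffle): [8 1 3 6 0 2 9 4 7 5]
After op 3 (out_shuffle): [8 2 1 9 3 4 6 7 0 5]
After op 4 (in_shuffle): [4 8 6 2 7 1 0 9 5 3]
After op 5 (reverse): [3 5 9 0 1 7 2 6 8 4]
After op 6 (out_shuffle): [3 7 5 2 9 6 0 8 1 4]

Answer: 3 7 5 2 9 6 0 8 1 4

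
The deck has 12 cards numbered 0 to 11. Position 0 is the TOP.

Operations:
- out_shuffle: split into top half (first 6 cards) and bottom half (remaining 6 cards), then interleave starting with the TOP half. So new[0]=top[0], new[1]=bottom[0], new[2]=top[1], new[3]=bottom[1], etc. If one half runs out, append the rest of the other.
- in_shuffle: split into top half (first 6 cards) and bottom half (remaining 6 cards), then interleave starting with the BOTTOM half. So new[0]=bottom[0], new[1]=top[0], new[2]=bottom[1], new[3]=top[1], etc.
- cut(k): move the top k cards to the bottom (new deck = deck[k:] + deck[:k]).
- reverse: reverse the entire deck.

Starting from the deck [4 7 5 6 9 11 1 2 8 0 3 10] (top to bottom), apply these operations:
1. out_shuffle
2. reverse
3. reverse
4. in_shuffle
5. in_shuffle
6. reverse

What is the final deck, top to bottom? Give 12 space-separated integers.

After op 1 (out_shuffle): [4 1 7 2 5 8 6 0 9 3 11 10]
After op 2 (reverse): [10 11 3 9 0 6 8 5 2 7 1 4]
After op 3 (reverse): [4 1 7 2 5 8 6 0 9 3 11 10]
After op 4 (in_shuffle): [6 4 0 1 9 7 3 2 11 5 10 8]
After op 5 (in_shuffle): [3 6 2 4 11 0 5 1 10 9 8 7]
After op 6 (reverse): [7 8 9 10 1 5 0 11 4 2 6 3]

Answer: 7 8 9 10 1 5 0 11 4 2 6 3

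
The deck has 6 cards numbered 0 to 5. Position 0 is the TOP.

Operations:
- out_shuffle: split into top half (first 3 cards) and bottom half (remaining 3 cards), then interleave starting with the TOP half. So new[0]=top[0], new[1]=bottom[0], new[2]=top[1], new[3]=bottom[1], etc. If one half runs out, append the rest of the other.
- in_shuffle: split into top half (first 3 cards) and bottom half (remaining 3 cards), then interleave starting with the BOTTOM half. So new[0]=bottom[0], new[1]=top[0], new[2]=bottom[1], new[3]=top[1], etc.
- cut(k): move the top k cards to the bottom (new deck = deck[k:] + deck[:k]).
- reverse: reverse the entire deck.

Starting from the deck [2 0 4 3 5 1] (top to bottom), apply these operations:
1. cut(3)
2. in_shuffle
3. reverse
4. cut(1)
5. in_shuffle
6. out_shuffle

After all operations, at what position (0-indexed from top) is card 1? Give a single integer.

After op 1 (cut(3)): [3 5 1 2 0 4]
After op 2 (in_shuffle): [2 3 0 5 4 1]
After op 3 (reverse): [1 4 5 0 3 2]
After op 4 (cut(1)): [4 5 0 3 2 1]
After op 5 (in_shuffle): [3 4 2 5 1 0]
After op 6 (out_shuffle): [3 5 4 1 2 0]
Card 1 is at position 3.

Answer: 3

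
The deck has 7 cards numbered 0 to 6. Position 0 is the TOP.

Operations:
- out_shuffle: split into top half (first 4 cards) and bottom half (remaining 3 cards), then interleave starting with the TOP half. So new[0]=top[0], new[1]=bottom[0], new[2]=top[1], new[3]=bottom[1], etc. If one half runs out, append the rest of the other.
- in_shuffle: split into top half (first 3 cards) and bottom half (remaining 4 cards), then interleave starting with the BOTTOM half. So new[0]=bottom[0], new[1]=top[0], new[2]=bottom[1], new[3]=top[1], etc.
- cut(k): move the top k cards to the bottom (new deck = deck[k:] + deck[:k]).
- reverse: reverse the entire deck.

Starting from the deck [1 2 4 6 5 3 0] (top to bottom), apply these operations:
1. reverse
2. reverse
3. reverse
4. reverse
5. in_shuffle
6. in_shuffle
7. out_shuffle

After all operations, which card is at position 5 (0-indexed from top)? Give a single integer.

After op 1 (reverse): [0 3 5 6 4 2 1]
After op 2 (reverse): [1 2 4 6 5 3 0]
After op 3 (reverse): [0 3 5 6 4 2 1]
After op 4 (reverse): [1 2 4 6 5 3 0]
After op 5 (in_shuffle): [6 1 5 2 3 4 0]
After op 6 (in_shuffle): [2 6 3 1 4 5 0]
After op 7 (out_shuffle): [2 4 6 5 3 0 1]
Position 5: card 0.

Answer: 0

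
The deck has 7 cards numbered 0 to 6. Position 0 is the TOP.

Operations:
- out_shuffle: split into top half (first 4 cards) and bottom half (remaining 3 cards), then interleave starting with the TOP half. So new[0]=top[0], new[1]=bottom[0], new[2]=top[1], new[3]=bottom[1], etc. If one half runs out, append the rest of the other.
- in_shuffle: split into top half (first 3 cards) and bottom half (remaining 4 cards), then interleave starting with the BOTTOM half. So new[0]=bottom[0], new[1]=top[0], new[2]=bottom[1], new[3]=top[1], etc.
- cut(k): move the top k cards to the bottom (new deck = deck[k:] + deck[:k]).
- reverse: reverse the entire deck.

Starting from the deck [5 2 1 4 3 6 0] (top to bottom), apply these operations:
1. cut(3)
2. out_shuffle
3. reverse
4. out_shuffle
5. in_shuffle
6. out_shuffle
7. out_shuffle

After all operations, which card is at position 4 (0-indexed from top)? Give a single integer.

After op 1 (cut(3)): [4 3 6 0 5 2 1]
After op 2 (out_shuffle): [4 5 3 2 6 1 0]
After op 3 (reverse): [0 1 6 2 3 5 4]
After op 4 (out_shuffle): [0 3 1 5 6 4 2]
After op 5 (in_shuffle): [5 0 6 3 4 1 2]
After op 6 (out_shuffle): [5 4 0 1 6 2 3]
After op 7 (out_shuffle): [5 6 4 2 0 3 1]
Position 4: card 0.

Answer: 0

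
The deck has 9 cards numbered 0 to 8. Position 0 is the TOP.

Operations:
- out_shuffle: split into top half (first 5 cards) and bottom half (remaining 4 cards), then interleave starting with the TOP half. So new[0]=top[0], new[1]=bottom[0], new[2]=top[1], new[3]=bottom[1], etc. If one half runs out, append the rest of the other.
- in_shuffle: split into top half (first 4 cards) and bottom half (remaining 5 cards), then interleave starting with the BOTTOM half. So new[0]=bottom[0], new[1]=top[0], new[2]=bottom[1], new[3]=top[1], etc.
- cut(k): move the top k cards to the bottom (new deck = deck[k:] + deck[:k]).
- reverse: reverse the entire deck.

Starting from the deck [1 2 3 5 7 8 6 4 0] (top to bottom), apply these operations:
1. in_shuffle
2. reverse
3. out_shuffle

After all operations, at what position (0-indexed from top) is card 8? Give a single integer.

After op 1 (in_shuffle): [7 1 8 2 6 3 4 5 0]
After op 2 (reverse): [0 5 4 3 6 2 8 1 7]
After op 3 (out_shuffle): [0 2 5 8 4 1 3 7 6]
Card 8 is at position 3.

Answer: 3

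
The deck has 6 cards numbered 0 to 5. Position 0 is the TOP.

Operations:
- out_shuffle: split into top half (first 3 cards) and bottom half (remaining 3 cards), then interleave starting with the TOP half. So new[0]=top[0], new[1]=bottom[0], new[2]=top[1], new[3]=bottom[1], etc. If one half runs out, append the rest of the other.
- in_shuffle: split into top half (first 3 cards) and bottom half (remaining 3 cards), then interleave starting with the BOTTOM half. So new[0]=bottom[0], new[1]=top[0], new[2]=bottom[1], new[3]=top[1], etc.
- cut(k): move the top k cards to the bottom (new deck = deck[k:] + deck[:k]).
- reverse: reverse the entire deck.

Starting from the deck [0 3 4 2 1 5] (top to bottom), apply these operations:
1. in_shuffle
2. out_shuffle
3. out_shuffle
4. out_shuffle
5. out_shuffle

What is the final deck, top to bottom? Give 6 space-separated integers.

Answer: 2 0 1 3 5 4

Derivation:
After op 1 (in_shuffle): [2 0 1 3 5 4]
After op 2 (out_shuffle): [2 3 0 5 1 4]
After op 3 (out_shuffle): [2 5 3 1 0 4]
After op 4 (out_shuffle): [2 1 5 0 3 4]
After op 5 (out_shuffle): [2 0 1 3 5 4]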